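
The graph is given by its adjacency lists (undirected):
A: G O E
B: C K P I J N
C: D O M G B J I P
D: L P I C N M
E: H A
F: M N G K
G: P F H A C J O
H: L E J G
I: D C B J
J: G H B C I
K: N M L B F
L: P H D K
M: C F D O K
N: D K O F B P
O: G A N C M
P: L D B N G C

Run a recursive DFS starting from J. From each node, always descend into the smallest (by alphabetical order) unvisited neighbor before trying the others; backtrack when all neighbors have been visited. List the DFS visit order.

Visit J
J → B
B → C
C → D
D → I
D → L
L → H
H → E
E → A
A → G
G → F
F → K
K → M
M → O
O → N
N → P

J → B → C → D → I → L → H → E → A → G → F → K → M → O → N → P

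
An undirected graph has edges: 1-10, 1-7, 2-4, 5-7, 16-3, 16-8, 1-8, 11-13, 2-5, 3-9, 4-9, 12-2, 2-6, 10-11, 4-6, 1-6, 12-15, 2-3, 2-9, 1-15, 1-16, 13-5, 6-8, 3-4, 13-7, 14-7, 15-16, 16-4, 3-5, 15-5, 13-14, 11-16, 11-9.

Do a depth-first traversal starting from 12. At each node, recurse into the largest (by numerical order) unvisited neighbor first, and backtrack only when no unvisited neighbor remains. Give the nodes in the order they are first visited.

12 15 16 11 13 14 7 5 3 9 4 6 8 1 10 2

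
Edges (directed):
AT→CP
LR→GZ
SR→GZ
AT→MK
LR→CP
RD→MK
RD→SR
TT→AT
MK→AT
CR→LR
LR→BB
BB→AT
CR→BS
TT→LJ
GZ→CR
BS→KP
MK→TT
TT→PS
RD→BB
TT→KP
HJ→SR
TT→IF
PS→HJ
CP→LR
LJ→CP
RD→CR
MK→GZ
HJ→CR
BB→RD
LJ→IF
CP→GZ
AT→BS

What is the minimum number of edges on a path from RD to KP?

Level 0: RD
Level 1: BB, CR, MK, SR
Level 2: AT, BS, GZ, LR, TT
Level 3: CP, IF, KP, LJ, PS
Level 4: HJ
KP first appears at level 3.

3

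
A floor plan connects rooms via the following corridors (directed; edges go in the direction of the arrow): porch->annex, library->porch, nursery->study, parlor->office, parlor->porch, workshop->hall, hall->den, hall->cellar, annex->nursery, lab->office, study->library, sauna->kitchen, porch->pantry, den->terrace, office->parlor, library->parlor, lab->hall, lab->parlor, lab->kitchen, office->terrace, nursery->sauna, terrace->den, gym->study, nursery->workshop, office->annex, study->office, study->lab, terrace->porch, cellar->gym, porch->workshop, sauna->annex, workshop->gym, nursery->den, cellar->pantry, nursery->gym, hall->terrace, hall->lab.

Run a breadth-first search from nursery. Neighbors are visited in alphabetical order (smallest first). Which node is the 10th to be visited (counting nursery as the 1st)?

lab

Visit nursery; enqueue den, gym, sauna, study, workshop → queue [den, gym, sauna, study, workshop]
Visit den; enqueue terrace → queue [gym, sauna, study, workshop, terrace]
Visit gym → queue [sauna, study, workshop, terrace]
Visit sauna; enqueue annex, kitchen → queue [study, workshop, terrace, annex, kitchen]
Visit study; enqueue lab, library, office → queue [workshop, terrace, annex, kitchen, lab, library, office]
Visit workshop; enqueue hall → queue [terrace, annex, kitchen, lab, library, office, hall]
Visit terrace; enqueue porch → queue [annex, kitchen, lab, library, office, hall, porch]
Visit annex → queue [kitchen, lab, library, office, hall, porch]
Visit kitchen → queue [lab, library, office, hall, porch]
Visit lab; enqueue parlor → queue [library, office, hall, porch, parlor]
Visit library → queue [office, hall, porch, parlor]
Visit office → queue [hall, porch, parlor]
Visit hall; enqueue cellar → queue [porch, parlor, cellar]
Visit porch; enqueue pantry → queue [parlor, cellar, pantry]
Visit parlor → queue [cellar, pantry]
Visit cellar → queue [pantry]
Visit pantry → queue []

Visit order: nursery, den, gym, sauna, study, workshop, terrace, annex, kitchen, lab, library, office, hall, porch, parlor, cellar, pantry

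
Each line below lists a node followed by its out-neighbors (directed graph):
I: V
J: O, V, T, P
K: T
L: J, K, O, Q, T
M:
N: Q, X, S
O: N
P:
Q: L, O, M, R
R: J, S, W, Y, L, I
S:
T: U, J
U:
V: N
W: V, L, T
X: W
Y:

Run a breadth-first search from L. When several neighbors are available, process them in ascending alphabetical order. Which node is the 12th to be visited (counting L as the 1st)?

U

Visit L; enqueue J, K, O, Q, T → queue [J, K, O, Q, T]
Visit J; enqueue P, V → queue [K, O, Q, T, P, V]
Visit K → queue [O, Q, T, P, V]
Visit O; enqueue N → queue [Q, T, P, V, N]
Visit Q; enqueue M, R → queue [T, P, V, N, M, R]
Visit T; enqueue U → queue [P, V, N, M, R, U]
Visit P → queue [V, N, M, R, U]
Visit V → queue [N, M, R, U]
Visit N; enqueue S, X → queue [M, R, U, S, X]
Visit M → queue [R, U, S, X]
Visit R; enqueue I, W, Y → queue [U, S, X, I, W, Y]
Visit U → queue [S, X, I, W, Y]
Visit S → queue [X, I, W, Y]
Visit X → queue [I, W, Y]
Visit I → queue [W, Y]
Visit W → queue [Y]
Visit Y → queue []

Visit order: L, J, K, O, Q, T, P, V, N, M, R, U, S, X, I, W, Y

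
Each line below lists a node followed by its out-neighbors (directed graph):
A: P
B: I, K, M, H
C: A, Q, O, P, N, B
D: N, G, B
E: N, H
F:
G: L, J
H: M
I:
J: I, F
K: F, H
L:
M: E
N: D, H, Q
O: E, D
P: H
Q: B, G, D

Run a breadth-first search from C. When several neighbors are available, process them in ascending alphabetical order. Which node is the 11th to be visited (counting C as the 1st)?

M

Visit C; enqueue A, B, N, O, P, Q → queue [A, B, N, O, P, Q]
Visit A → queue [B, N, O, P, Q]
Visit B; enqueue H, I, K, M → queue [N, O, P, Q, H, I, K, M]
Visit N; enqueue D → queue [O, P, Q, H, I, K, M, D]
Visit O; enqueue E → queue [P, Q, H, I, K, M, D, E]
Visit P → queue [Q, H, I, K, M, D, E]
Visit Q; enqueue G → queue [H, I, K, M, D, E, G]
Visit H → queue [I, K, M, D, E, G]
Visit I → queue [K, M, D, E, G]
Visit K; enqueue F → queue [M, D, E, G, F]
Visit M → queue [D, E, G, F]
Visit D → queue [E, G, F]
Visit E → queue [G, F]
Visit G; enqueue J, L → queue [F, J, L]
Visit F → queue [J, L]
Visit J → queue [L]
Visit L → queue []

Visit order: C, A, B, N, O, P, Q, H, I, K, M, D, E, G, F, J, L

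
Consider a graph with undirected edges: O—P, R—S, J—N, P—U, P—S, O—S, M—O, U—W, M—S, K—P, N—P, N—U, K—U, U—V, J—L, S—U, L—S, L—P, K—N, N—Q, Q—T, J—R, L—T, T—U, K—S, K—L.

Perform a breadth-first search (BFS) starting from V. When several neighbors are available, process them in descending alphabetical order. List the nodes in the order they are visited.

Visit V; enqueue U → queue [U]
Visit U; enqueue W, T, S, P, N, K → queue [W, T, S, P, N, K]
Visit W → queue [T, S, P, N, K]
Visit T; enqueue Q, L → queue [S, P, N, K, Q, L]
Visit S; enqueue R, O, M → queue [P, N, K, Q, L, R, O, M]
Visit P → queue [N, K, Q, L, R, O, M]
Visit N; enqueue J → queue [K, Q, L, R, O, M, J]
Visit K → queue [Q, L, R, O, M, J]
Visit Q → queue [L, R, O, M, J]
Visit L → queue [R, O, M, J]
Visit R → queue [O, M, J]
Visit O → queue [M, J]
Visit M → queue [J]
Visit J → queue []

V → U → W → T → S → P → N → K → Q → L → R → O → M → J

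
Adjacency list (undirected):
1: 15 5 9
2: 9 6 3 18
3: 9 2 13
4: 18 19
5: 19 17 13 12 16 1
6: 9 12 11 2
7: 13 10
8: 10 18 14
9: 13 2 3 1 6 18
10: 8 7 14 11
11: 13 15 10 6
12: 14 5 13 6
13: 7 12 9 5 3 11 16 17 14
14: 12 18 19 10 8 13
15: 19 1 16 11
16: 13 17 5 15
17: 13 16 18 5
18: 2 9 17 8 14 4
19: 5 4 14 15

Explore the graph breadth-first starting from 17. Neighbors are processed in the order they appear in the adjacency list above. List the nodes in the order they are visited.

17 → 13 → 16 → 18 → 5 → 7 → 12 → 9 → 3 → 11 → 14 → 15 → 2 → 8 → 4 → 19 → 1 → 10 → 6

Visit 17; enqueue 13, 16, 18, 5 → queue [13, 16, 18, 5]
Visit 13; enqueue 7, 12, 9, 3, 11, 14 → queue [16, 18, 5, 7, 12, 9, 3, 11, 14]
Visit 16; enqueue 15 → queue [18, 5, 7, 12, 9, 3, 11, 14, 15]
Visit 18; enqueue 2, 8, 4 → queue [5, 7, 12, 9, 3, 11, 14, 15, 2, 8, 4]
Visit 5; enqueue 19, 1 → queue [7, 12, 9, 3, 11, 14, 15, 2, 8, 4, 19, 1]
Visit 7; enqueue 10 → queue [12, 9, 3, 11, 14, 15, 2, 8, 4, 19, 1, 10]
Visit 12; enqueue 6 → queue [9, 3, 11, 14, 15, 2, 8, 4, 19, 1, 10, 6]
Visit 9 → queue [3, 11, 14, 15, 2, 8, 4, 19, 1, 10, 6]
Visit 3 → queue [11, 14, 15, 2, 8, 4, 19, 1, 10, 6]
Visit 11 → queue [14, 15, 2, 8, 4, 19, 1, 10, 6]
Visit 14 → queue [15, 2, 8, 4, 19, 1, 10, 6]
Visit 15 → queue [2, 8, 4, 19, 1, 10, 6]
Visit 2 → queue [8, 4, 19, 1, 10, 6]
Visit 8 → queue [4, 19, 1, 10, 6]
Visit 4 → queue [19, 1, 10, 6]
Visit 19 → queue [1, 10, 6]
Visit 1 → queue [10, 6]
Visit 10 → queue [6]
Visit 6 → queue []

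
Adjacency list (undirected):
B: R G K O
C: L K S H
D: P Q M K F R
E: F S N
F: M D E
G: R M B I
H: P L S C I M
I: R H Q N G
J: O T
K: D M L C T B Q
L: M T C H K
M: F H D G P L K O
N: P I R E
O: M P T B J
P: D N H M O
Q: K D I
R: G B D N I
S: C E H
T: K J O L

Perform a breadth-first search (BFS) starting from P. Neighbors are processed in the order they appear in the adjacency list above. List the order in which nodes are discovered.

Visit P; enqueue D, N, H, M, O → queue [D, N, H, M, O]
Visit D; enqueue Q, K, F, R → queue [N, H, M, O, Q, K, F, R]
Visit N; enqueue I, E → queue [H, M, O, Q, K, F, R, I, E]
Visit H; enqueue L, S, C → queue [M, O, Q, K, F, R, I, E, L, S, C]
Visit M; enqueue G → queue [O, Q, K, F, R, I, E, L, S, C, G]
Visit O; enqueue T, B, J → queue [Q, K, F, R, I, E, L, S, C, G, T, B, J]
Visit Q → queue [K, F, R, I, E, L, S, C, G, T, B, J]
Visit K → queue [F, R, I, E, L, S, C, G, T, B, J]
Visit F → queue [R, I, E, L, S, C, G, T, B, J]
Visit R → queue [I, E, L, S, C, G, T, B, J]
Visit I → queue [E, L, S, C, G, T, B, J]
Visit E → queue [L, S, C, G, T, B, J]
Visit L → queue [S, C, G, T, B, J]
Visit S → queue [C, G, T, B, J]
Visit C → queue [G, T, B, J]
Visit G → queue [T, B, J]
Visit T → queue [B, J]
Visit B → queue [J]
Visit J → queue []

P -> D -> N -> H -> M -> O -> Q -> K -> F -> R -> I -> E -> L -> S -> C -> G -> T -> B -> J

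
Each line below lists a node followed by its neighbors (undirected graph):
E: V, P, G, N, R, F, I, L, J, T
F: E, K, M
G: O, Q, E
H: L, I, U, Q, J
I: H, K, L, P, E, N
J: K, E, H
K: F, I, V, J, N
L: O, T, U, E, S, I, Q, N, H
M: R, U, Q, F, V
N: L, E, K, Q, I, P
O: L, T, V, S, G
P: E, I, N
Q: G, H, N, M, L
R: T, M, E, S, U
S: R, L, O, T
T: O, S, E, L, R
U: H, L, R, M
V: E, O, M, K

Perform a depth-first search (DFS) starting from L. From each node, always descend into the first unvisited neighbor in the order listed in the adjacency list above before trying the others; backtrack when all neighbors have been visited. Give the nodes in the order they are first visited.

L, O, T, S, R, M, U, H, I, K, F, E, V, P, N, Q, G, J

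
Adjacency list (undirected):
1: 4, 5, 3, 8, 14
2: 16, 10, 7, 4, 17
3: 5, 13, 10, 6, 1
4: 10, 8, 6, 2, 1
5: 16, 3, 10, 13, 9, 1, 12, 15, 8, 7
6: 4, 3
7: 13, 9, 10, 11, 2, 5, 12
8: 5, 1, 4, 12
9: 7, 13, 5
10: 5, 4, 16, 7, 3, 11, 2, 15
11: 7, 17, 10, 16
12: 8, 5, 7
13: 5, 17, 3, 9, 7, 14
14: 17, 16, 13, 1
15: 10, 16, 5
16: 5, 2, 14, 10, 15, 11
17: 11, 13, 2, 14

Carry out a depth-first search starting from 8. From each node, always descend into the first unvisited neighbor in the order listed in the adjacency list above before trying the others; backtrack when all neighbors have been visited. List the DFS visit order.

Visit 8
8 → 5
5 → 16
16 → 2
2 → 10
10 → 4
4 → 6
6 → 3
3 → 13
13 → 17
17 → 11
11 → 7
7 → 9
7 → 12
17 → 14
14 → 1
10 → 15

8 -> 5 -> 16 -> 2 -> 10 -> 4 -> 6 -> 3 -> 13 -> 17 -> 11 -> 7 -> 9 -> 12 -> 14 -> 1 -> 15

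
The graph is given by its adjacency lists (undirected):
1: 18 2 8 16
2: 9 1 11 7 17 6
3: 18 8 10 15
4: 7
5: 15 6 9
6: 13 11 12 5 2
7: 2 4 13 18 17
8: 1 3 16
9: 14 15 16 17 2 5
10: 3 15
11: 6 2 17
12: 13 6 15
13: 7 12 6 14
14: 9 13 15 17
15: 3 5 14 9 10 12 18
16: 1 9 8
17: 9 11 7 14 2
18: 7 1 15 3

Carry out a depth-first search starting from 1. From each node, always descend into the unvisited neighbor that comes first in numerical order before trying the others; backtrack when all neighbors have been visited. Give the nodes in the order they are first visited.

1, 2, 6, 5, 9, 14, 13, 7, 4, 17, 11, 18, 3, 8, 16, 10, 15, 12

Visit 1
1 → 2
2 → 6
6 → 5
5 → 9
9 → 14
14 → 13
13 → 7
7 → 4
7 → 17
17 → 11
7 → 18
18 → 3
3 → 8
8 → 16
3 → 10
10 → 15
15 → 12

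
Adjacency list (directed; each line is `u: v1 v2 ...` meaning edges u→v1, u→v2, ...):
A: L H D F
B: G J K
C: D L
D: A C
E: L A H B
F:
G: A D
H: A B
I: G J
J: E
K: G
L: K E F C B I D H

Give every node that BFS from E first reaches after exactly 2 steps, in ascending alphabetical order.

C, D, F, G, I, J, K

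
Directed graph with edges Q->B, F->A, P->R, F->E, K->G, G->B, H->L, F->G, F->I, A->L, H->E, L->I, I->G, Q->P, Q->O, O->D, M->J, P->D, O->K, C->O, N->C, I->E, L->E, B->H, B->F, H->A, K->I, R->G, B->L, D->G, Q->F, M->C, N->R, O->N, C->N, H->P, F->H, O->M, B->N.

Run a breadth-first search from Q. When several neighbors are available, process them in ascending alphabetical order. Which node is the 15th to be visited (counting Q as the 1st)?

M

Visit Q; enqueue B, F, O, P → queue [B, F, O, P]
Visit B; enqueue H, L, N → queue [F, O, P, H, L, N]
Visit F; enqueue A, E, G, I → queue [O, P, H, L, N, A, E, G, I]
Visit O; enqueue D, K, M → queue [P, H, L, N, A, E, G, I, D, K, M]
Visit P; enqueue R → queue [H, L, N, A, E, G, I, D, K, M, R]
Visit H → queue [L, N, A, E, G, I, D, K, M, R]
Visit L → queue [N, A, E, G, I, D, K, M, R]
Visit N; enqueue C → queue [A, E, G, I, D, K, M, R, C]
Visit A → queue [E, G, I, D, K, M, R, C]
Visit E → queue [G, I, D, K, M, R, C]
Visit G → queue [I, D, K, M, R, C]
Visit I → queue [D, K, M, R, C]
Visit D → queue [K, M, R, C]
Visit K → queue [M, R, C]
Visit M; enqueue J → queue [R, C, J]
Visit R → queue [C, J]
Visit C → queue [J]
Visit J → queue []

Visit order: Q, B, F, O, P, H, L, N, A, E, G, I, D, K, M, R, C, J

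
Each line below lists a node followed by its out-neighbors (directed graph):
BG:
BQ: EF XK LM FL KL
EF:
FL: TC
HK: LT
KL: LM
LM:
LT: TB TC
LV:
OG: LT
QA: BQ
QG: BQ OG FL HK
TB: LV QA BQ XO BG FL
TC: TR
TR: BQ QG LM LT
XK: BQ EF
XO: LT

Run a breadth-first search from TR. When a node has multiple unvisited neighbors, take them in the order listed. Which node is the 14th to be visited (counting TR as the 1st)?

LV

Visit TR; enqueue BQ, QG, LM, LT → queue [BQ, QG, LM, LT]
Visit BQ; enqueue EF, XK, FL, KL → queue [QG, LM, LT, EF, XK, FL, KL]
Visit QG; enqueue OG, HK → queue [LM, LT, EF, XK, FL, KL, OG, HK]
Visit LM → queue [LT, EF, XK, FL, KL, OG, HK]
Visit LT; enqueue TB, TC → queue [EF, XK, FL, KL, OG, HK, TB, TC]
Visit EF → queue [XK, FL, KL, OG, HK, TB, TC]
Visit XK → queue [FL, KL, OG, HK, TB, TC]
Visit FL → queue [KL, OG, HK, TB, TC]
Visit KL → queue [OG, HK, TB, TC]
Visit OG → queue [HK, TB, TC]
Visit HK → queue [TB, TC]
Visit TB; enqueue LV, QA, XO, BG → queue [TC, LV, QA, XO, BG]
Visit TC → queue [LV, QA, XO, BG]
Visit LV → queue [QA, XO, BG]
Visit QA → queue [XO, BG]
Visit XO → queue [BG]
Visit BG → queue []

Visit order: TR, BQ, QG, LM, LT, EF, XK, FL, KL, OG, HK, TB, TC, LV, QA, XO, BG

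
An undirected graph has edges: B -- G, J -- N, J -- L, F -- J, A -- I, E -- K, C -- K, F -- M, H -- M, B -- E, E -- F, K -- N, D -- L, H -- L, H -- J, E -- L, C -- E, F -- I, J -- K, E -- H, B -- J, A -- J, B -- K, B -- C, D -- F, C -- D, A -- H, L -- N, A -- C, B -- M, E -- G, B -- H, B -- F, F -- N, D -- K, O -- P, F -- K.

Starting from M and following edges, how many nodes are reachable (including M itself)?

BFS from M visits: M, B, F, H, C, E, G, J, K, D, I, N, A, L
Reachable nodes: 14 of 16 total.

14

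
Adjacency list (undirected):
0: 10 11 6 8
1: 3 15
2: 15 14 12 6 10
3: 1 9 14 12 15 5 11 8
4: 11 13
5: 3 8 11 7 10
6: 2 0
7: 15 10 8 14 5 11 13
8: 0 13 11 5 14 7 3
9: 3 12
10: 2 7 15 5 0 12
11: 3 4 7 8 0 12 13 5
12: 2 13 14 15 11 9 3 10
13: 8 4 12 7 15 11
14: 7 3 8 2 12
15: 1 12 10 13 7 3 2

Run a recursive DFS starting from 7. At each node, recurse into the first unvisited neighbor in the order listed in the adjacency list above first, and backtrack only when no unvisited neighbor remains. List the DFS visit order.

7 15 1 3 9 12 2 14 8 0 10 5 11 4 13 6

Visit 7
7 → 15
15 → 1
1 → 3
3 → 9
9 → 12
12 → 2
2 → 14
14 → 8
8 → 0
0 → 10
10 → 5
5 → 11
11 → 4
4 → 13
0 → 6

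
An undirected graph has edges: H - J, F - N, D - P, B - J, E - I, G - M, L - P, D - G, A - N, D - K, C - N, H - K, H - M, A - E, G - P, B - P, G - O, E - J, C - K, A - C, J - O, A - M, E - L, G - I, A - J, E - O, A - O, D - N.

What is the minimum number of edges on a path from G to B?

Level 0: G
Level 1: D, I, M, O, P
Level 2: A, B, E, H, J, K, L, N
Level 3: C, F
B first appears at level 2.

2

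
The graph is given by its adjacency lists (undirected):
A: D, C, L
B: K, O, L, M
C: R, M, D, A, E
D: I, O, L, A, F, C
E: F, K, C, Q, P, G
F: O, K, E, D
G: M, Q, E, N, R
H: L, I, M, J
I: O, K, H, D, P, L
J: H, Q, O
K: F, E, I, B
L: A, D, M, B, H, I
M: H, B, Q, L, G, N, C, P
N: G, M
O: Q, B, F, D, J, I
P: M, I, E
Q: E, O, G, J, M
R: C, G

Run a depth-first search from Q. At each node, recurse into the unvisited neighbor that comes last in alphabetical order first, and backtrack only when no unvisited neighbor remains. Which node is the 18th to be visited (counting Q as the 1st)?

B

Visit Q
Q → O
O → J
J → H
H → M
M → P
P → I
I → L
L → D
D → F
F → K
K → E
E → G
G → R
R → C
C → A
G → N
K → B

Visit order: Q, O, J, H, M, P, I, L, D, F, K, E, G, R, C, A, N, B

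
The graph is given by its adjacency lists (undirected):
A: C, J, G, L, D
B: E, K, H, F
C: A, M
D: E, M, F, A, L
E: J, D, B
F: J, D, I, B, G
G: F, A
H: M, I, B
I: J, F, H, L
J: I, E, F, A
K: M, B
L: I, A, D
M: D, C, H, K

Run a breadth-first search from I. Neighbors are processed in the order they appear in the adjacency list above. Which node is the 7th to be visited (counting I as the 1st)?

A

Visit I; enqueue J, F, H, L → queue [J, F, H, L]
Visit J; enqueue E, A → queue [F, H, L, E, A]
Visit F; enqueue D, B, G → queue [H, L, E, A, D, B, G]
Visit H; enqueue M → queue [L, E, A, D, B, G, M]
Visit L → queue [E, A, D, B, G, M]
Visit E → queue [A, D, B, G, M]
Visit A; enqueue C → queue [D, B, G, M, C]
Visit D → queue [B, G, M, C]
Visit B; enqueue K → queue [G, M, C, K]
Visit G → queue [M, C, K]
Visit M → queue [C, K]
Visit C → queue [K]
Visit K → queue []

Visit order: I, J, F, H, L, E, A, D, B, G, M, C, K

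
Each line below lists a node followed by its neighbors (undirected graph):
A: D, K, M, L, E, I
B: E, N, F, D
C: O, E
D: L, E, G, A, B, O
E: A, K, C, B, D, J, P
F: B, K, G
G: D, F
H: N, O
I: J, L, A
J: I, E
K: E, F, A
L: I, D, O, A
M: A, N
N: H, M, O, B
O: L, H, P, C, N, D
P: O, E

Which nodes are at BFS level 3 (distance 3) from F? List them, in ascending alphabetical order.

Level 0: F
Level 1: B, G, K
Level 2: A, D, E, N
Level 3: C, H, I, J, L, M, O, P

C, H, I, J, L, M, O, P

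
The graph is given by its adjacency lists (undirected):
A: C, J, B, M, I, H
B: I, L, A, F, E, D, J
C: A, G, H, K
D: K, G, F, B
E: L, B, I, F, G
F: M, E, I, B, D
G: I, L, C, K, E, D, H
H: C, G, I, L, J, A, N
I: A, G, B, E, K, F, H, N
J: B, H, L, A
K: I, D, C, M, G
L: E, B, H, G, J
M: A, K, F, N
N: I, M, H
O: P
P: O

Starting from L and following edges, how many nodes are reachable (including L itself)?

14

BFS from L visits: L, B, E, G, H, J, A, D, F, I, C, K, N, M
Reachable nodes: 14 of 16 total.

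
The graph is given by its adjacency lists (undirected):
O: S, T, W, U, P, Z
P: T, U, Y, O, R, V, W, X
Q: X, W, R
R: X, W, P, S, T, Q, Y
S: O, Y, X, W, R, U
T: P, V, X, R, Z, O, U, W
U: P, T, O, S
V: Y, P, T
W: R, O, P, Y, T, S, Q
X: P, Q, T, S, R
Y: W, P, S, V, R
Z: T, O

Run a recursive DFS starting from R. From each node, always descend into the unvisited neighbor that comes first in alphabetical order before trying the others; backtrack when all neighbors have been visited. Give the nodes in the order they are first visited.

R, P, O, S, U, T, V, Y, W, Q, X, Z

Visit R
R → P
P → O
O → S
S → U
U → T
T → V
V → Y
Y → W
W → Q
Q → X
T → Z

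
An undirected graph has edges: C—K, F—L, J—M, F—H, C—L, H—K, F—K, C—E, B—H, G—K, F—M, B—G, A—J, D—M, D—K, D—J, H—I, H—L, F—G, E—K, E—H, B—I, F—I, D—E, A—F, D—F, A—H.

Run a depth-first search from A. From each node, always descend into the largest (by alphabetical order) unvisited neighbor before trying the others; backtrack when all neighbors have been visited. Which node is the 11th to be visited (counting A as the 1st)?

E

Visit A
A → J
J → M
M → F
F → L
L → H
H → K
K → G
G → B
B → I
K → E
E → D
E → C

Visit order: A, J, M, F, L, H, K, G, B, I, E, D, C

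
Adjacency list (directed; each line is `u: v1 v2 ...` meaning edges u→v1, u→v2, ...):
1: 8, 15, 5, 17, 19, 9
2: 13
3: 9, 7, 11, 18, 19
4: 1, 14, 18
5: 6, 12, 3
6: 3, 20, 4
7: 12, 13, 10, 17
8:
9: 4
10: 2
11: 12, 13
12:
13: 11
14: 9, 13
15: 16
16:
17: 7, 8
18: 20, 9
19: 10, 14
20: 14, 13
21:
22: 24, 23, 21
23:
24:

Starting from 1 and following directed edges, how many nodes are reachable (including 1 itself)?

BFS from 1 visits: 1, 8, 15, 5, 17, 19, 9, 16, 6, 12, 3, 7, 10, 14, 4, 20, 11, 18, 13, 2
Reachable nodes: 20 of 24 total.

20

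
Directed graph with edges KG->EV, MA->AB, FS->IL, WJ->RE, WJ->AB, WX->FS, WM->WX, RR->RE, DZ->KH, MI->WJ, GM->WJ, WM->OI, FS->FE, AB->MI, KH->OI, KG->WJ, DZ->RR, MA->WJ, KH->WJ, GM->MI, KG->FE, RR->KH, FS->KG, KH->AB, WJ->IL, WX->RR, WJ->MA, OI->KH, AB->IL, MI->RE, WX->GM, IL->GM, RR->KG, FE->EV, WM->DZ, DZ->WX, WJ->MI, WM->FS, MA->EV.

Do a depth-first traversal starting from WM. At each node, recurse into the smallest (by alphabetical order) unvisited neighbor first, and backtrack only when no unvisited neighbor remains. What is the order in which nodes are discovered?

WM DZ KH AB IL GM MI RE WJ MA EV OI RR KG FE WX FS

Visit WM
WM → DZ
DZ → KH
KH → AB
AB → IL
IL → GM
GM → MI
MI → RE
MI → WJ
WJ → MA
MA → EV
KH → OI
DZ → RR
RR → KG
KG → FE
DZ → WX
WX → FS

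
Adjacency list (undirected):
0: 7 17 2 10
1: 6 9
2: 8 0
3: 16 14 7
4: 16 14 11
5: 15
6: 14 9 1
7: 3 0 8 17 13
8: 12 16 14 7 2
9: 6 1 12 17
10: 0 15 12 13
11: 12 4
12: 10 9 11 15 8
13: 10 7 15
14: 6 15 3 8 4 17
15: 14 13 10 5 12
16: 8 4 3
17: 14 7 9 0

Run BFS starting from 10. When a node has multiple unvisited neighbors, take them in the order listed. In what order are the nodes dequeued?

Visit 10; enqueue 0, 15, 12, 13 → queue [0, 15, 12, 13]
Visit 0; enqueue 7, 17, 2 → queue [15, 12, 13, 7, 17, 2]
Visit 15; enqueue 14, 5 → queue [12, 13, 7, 17, 2, 14, 5]
Visit 12; enqueue 9, 11, 8 → queue [13, 7, 17, 2, 14, 5, 9, 11, 8]
Visit 13 → queue [7, 17, 2, 14, 5, 9, 11, 8]
Visit 7; enqueue 3 → queue [17, 2, 14, 5, 9, 11, 8, 3]
Visit 17 → queue [2, 14, 5, 9, 11, 8, 3]
Visit 2 → queue [14, 5, 9, 11, 8, 3]
Visit 14; enqueue 6, 4 → queue [5, 9, 11, 8, 3, 6, 4]
Visit 5 → queue [9, 11, 8, 3, 6, 4]
Visit 9; enqueue 1 → queue [11, 8, 3, 6, 4, 1]
Visit 11 → queue [8, 3, 6, 4, 1]
Visit 8; enqueue 16 → queue [3, 6, 4, 1, 16]
Visit 3 → queue [6, 4, 1, 16]
Visit 6 → queue [4, 1, 16]
Visit 4 → queue [1, 16]
Visit 1 → queue [16]
Visit 16 → queue []

10, 0, 15, 12, 13, 7, 17, 2, 14, 5, 9, 11, 8, 3, 6, 4, 1, 16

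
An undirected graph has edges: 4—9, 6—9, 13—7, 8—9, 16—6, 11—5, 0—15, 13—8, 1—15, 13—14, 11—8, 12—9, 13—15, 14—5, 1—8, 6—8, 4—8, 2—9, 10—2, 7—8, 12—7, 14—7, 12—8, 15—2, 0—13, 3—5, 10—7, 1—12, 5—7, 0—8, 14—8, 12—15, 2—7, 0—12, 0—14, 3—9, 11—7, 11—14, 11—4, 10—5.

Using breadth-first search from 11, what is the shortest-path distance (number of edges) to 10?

2

Level 0: 11
Level 1: 4, 5, 7, 8, 14
Level 2: 0, 1, 2, 3, 6, 9, 10, 12, 13
Level 3: 15, 16
10 first appears at level 2.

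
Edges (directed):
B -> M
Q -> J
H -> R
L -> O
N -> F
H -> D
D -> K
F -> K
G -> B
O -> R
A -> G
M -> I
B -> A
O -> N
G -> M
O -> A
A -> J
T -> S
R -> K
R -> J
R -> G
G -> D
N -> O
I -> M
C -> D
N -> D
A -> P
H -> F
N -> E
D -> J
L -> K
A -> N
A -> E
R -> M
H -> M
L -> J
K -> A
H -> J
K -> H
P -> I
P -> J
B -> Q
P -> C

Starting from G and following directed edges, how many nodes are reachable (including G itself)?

17

BFS from G visits: G, M, D, B, I, K, J, Q, A, H, P, N, E, R, F, C, O
Reachable nodes: 17 of 20 total.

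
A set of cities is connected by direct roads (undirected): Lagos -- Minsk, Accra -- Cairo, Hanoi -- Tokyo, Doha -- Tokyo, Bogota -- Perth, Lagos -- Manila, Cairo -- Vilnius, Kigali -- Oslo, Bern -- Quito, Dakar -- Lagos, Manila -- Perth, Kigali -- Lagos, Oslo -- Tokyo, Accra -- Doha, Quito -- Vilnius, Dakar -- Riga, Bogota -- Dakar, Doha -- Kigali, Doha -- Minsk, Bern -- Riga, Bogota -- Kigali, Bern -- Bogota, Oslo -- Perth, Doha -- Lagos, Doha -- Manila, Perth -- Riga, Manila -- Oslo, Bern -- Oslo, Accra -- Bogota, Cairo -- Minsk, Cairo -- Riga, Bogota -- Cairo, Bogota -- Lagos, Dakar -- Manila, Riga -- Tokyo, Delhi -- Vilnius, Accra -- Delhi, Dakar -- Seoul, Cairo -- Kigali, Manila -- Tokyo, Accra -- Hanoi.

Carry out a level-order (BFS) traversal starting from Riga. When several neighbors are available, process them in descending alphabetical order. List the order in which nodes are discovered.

Visit Riga; enqueue Tokyo, Perth, Dakar, Cairo, Bern → queue [Tokyo, Perth, Dakar, Cairo, Bern]
Visit Tokyo; enqueue Oslo, Manila, Hanoi, Doha → queue [Perth, Dakar, Cairo, Bern, Oslo, Manila, Hanoi, Doha]
Visit Perth; enqueue Bogota → queue [Dakar, Cairo, Bern, Oslo, Manila, Hanoi, Doha, Bogota]
Visit Dakar; enqueue Seoul, Lagos → queue [Cairo, Bern, Oslo, Manila, Hanoi, Doha, Bogota, Seoul, Lagos]
Visit Cairo; enqueue Vilnius, Minsk, Kigali, Accra → queue [Bern, Oslo, Manila, Hanoi, Doha, Bogota, Seoul, Lagos, Vilnius, Minsk, Kigali, Accra]
Visit Bern; enqueue Quito → queue [Oslo, Manila, Hanoi, Doha, Bogota, Seoul, Lagos, Vilnius, Minsk, Kigali, Accra, Quito]
Visit Oslo → queue [Manila, Hanoi, Doha, Bogota, Seoul, Lagos, Vilnius, Minsk, Kigali, Accra, Quito]
Visit Manila → queue [Hanoi, Doha, Bogota, Seoul, Lagos, Vilnius, Minsk, Kigali, Accra, Quito]
Visit Hanoi → queue [Doha, Bogota, Seoul, Lagos, Vilnius, Minsk, Kigali, Accra, Quito]
Visit Doha → queue [Bogota, Seoul, Lagos, Vilnius, Minsk, Kigali, Accra, Quito]
Visit Bogota → queue [Seoul, Lagos, Vilnius, Minsk, Kigali, Accra, Quito]
Visit Seoul → queue [Lagos, Vilnius, Minsk, Kigali, Accra, Quito]
Visit Lagos → queue [Vilnius, Minsk, Kigali, Accra, Quito]
Visit Vilnius; enqueue Delhi → queue [Minsk, Kigali, Accra, Quito, Delhi]
Visit Minsk → queue [Kigali, Accra, Quito, Delhi]
Visit Kigali → queue [Accra, Quito, Delhi]
Visit Accra → queue [Quito, Delhi]
Visit Quito → queue [Delhi]
Visit Delhi → queue []

Riga → Tokyo → Perth → Dakar → Cairo → Bern → Oslo → Manila → Hanoi → Doha → Bogota → Seoul → Lagos → Vilnius → Minsk → Kigali → Accra → Quito → Delhi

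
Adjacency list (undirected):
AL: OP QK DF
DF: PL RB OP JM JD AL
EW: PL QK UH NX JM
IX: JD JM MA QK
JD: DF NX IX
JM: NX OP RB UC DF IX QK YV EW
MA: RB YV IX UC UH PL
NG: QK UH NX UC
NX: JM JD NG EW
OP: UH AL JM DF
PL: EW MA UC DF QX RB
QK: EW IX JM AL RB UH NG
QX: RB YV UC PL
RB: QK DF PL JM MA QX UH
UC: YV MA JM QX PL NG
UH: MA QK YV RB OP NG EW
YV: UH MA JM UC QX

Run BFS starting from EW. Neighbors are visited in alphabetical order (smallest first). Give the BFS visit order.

Visit EW; enqueue JM, NX, PL, QK, UH → queue [JM, NX, PL, QK, UH]
Visit JM; enqueue DF, IX, OP, RB, UC, YV → queue [NX, PL, QK, UH, DF, IX, OP, RB, UC, YV]
Visit NX; enqueue JD, NG → queue [PL, QK, UH, DF, IX, OP, RB, UC, YV, JD, NG]
Visit PL; enqueue MA, QX → queue [QK, UH, DF, IX, OP, RB, UC, YV, JD, NG, MA, QX]
Visit QK; enqueue AL → queue [UH, DF, IX, OP, RB, UC, YV, JD, NG, MA, QX, AL]
Visit UH → queue [DF, IX, OP, RB, UC, YV, JD, NG, MA, QX, AL]
Visit DF → queue [IX, OP, RB, UC, YV, JD, NG, MA, QX, AL]
Visit IX → queue [OP, RB, UC, YV, JD, NG, MA, QX, AL]
Visit OP → queue [RB, UC, YV, JD, NG, MA, QX, AL]
Visit RB → queue [UC, YV, JD, NG, MA, QX, AL]
Visit UC → queue [YV, JD, NG, MA, QX, AL]
Visit YV → queue [JD, NG, MA, QX, AL]
Visit JD → queue [NG, MA, QX, AL]
Visit NG → queue [MA, QX, AL]
Visit MA → queue [QX, AL]
Visit QX → queue [AL]
Visit AL → queue []

EW, JM, NX, PL, QK, UH, DF, IX, OP, RB, UC, YV, JD, NG, MA, QX, AL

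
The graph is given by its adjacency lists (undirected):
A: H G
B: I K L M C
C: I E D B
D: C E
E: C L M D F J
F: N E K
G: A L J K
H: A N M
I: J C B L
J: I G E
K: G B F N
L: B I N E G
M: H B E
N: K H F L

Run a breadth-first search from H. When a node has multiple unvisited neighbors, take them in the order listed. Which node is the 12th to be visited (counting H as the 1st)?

I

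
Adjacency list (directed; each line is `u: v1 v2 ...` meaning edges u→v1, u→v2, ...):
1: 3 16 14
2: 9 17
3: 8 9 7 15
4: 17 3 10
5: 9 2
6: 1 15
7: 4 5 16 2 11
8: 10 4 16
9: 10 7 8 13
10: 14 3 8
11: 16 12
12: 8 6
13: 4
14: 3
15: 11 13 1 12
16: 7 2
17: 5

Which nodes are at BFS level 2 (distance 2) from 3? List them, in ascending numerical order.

1, 2, 4, 5, 10, 11, 12, 13, 16

Level 0: 3
Level 1: 7, 8, 9, 15
Level 2: 1, 2, 4, 5, 10, 11, 12, 13, 16
Level 3: 6, 14, 17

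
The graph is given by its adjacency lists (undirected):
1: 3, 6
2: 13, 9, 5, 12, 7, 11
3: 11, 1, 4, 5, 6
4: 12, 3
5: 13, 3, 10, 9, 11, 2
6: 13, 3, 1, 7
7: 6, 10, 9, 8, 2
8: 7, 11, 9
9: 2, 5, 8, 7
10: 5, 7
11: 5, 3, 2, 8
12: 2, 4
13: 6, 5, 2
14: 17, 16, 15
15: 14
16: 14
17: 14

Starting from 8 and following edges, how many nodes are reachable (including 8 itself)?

BFS from 8 visits: 8, 11, 9, 7, 5, 3, 2, 10, 6, 13, 4, 1, 12
Reachable nodes: 13 of 17 total.

13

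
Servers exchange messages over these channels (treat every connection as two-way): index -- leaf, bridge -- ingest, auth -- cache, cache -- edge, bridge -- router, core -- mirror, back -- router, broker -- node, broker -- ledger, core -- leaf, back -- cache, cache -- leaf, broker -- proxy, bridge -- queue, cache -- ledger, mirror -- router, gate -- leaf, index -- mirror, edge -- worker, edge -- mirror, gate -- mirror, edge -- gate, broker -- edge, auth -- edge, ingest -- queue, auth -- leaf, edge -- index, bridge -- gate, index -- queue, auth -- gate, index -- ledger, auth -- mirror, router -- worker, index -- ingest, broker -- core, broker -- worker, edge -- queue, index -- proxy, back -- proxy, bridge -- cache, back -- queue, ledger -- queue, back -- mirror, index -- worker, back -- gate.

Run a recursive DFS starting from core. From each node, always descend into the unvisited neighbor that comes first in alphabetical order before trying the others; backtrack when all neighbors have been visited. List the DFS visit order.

Visit core
core → broker
broker → edge
edge → auth
auth → cache
cache → back
back → gate
gate → bridge
bridge → ingest
ingest → index
index → leaf
index → ledger
ledger → queue
index → mirror
mirror → router
router → worker
index → proxy
broker → node

core -> broker -> edge -> auth -> cache -> back -> gate -> bridge -> ingest -> index -> leaf -> ledger -> queue -> mirror -> router -> worker -> proxy -> node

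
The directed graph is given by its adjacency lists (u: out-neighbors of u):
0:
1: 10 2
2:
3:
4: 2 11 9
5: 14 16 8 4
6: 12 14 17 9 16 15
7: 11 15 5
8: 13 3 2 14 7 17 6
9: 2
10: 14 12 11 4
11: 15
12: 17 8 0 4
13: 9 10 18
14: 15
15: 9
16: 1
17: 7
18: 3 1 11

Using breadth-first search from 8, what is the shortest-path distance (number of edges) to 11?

2

Level 0: 8
Level 1: 2, 3, 6, 7, 13, 14, 17
Level 2: 5, 9, 10, 11, 12, 15, 16, 18
Level 3: 0, 1, 4
11 first appears at level 2.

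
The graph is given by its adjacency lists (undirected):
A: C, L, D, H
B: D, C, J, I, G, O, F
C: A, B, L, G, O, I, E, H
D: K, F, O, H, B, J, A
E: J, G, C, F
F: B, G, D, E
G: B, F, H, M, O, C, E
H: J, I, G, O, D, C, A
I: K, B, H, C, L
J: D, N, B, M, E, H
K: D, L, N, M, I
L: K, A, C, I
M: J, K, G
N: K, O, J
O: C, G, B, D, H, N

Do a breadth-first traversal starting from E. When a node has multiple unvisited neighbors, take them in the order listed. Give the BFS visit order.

Visit E; enqueue J, G, C, F → queue [J, G, C, F]
Visit J; enqueue D, N, B, M, H → queue [G, C, F, D, N, B, M, H]
Visit G; enqueue O → queue [C, F, D, N, B, M, H, O]
Visit C; enqueue A, L, I → queue [F, D, N, B, M, H, O, A, L, I]
Visit F → queue [D, N, B, M, H, O, A, L, I]
Visit D; enqueue K → queue [N, B, M, H, O, A, L, I, K]
Visit N → queue [B, M, H, O, A, L, I, K]
Visit B → queue [M, H, O, A, L, I, K]
Visit M → queue [H, O, A, L, I, K]
Visit H → queue [O, A, L, I, K]
Visit O → queue [A, L, I, K]
Visit A → queue [L, I, K]
Visit L → queue [I, K]
Visit I → queue [K]
Visit K → queue []

E, J, G, C, F, D, N, B, M, H, O, A, L, I, K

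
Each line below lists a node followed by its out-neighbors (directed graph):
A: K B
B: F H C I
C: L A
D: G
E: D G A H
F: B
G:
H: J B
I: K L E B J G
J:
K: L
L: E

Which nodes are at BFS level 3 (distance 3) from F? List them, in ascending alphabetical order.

Level 0: F
Level 1: B
Level 2: C, H, I
Level 3: A, E, G, J, K, L
Level 4: D

A, E, G, J, K, L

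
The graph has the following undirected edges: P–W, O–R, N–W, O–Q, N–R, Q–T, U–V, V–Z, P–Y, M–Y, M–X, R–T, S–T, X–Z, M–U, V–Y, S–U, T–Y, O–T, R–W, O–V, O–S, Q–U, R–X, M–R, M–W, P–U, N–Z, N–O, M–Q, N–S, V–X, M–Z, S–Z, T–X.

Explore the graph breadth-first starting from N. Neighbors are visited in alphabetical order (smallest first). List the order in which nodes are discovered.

Visit N; enqueue O, R, S, W, Z → queue [O, R, S, W, Z]
Visit O; enqueue Q, T, V → queue [R, S, W, Z, Q, T, V]
Visit R; enqueue M, X → queue [S, W, Z, Q, T, V, M, X]
Visit S; enqueue U → queue [W, Z, Q, T, V, M, X, U]
Visit W; enqueue P → queue [Z, Q, T, V, M, X, U, P]
Visit Z → queue [Q, T, V, M, X, U, P]
Visit Q → queue [T, V, M, X, U, P]
Visit T; enqueue Y → queue [V, M, X, U, P, Y]
Visit V → queue [M, X, U, P, Y]
Visit M → queue [X, U, P, Y]
Visit X → queue [U, P, Y]
Visit U → queue [P, Y]
Visit P → queue [Y]
Visit Y → queue []

N -> O -> R -> S -> W -> Z -> Q -> T -> V -> M -> X -> U -> P -> Y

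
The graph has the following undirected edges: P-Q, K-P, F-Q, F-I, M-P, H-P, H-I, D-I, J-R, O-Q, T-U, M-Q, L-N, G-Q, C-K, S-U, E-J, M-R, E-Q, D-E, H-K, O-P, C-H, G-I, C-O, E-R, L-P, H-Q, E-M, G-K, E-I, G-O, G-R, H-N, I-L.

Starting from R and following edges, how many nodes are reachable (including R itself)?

BFS from R visits: R, M, J, G, E, Q, P, O, K, I, D, H, F, L, C, N
Reachable nodes: 16 of 19 total.

16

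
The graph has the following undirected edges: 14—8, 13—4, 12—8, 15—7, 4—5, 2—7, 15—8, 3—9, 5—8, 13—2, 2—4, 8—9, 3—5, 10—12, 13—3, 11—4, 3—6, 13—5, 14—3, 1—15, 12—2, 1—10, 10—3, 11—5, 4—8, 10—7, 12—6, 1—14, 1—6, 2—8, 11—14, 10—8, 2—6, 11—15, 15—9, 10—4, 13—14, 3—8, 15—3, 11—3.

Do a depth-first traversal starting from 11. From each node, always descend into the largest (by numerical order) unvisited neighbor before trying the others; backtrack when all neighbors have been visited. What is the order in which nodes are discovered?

Visit 11
11 → 15
15 → 9
9 → 8
8 → 14
14 → 13
13 → 5
5 → 4
4 → 10
10 → 12
12 → 6
6 → 3
6 → 2
2 → 7
6 → 1

11, 15, 9, 8, 14, 13, 5, 4, 10, 12, 6, 3, 2, 7, 1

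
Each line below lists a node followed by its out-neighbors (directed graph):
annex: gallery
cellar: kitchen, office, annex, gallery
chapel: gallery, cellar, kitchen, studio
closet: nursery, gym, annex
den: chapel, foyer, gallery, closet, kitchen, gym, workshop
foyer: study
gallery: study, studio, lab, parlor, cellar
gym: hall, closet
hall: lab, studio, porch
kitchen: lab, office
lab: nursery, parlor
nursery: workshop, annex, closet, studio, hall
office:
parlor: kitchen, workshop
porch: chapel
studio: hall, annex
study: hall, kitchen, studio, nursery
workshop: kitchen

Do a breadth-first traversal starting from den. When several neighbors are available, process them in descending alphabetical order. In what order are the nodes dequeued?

Visit den; enqueue workshop, kitchen, gym, gallery, foyer, closet, chapel → queue [workshop, kitchen, gym, gallery, foyer, closet, chapel]
Visit workshop → queue [kitchen, gym, gallery, foyer, closet, chapel]
Visit kitchen; enqueue office, lab → queue [gym, gallery, foyer, closet, chapel, office, lab]
Visit gym; enqueue hall → queue [gallery, foyer, closet, chapel, office, lab, hall]
Visit gallery; enqueue study, studio, parlor, cellar → queue [foyer, closet, chapel, office, lab, hall, study, studio, parlor, cellar]
Visit foyer → queue [closet, chapel, office, lab, hall, study, studio, parlor, cellar]
Visit closet; enqueue nursery, annex → queue [chapel, office, lab, hall, study, studio, parlor, cellar, nursery, annex]
Visit chapel → queue [office, lab, hall, study, studio, parlor, cellar, nursery, annex]
Visit office → queue [lab, hall, study, studio, parlor, cellar, nursery, annex]
Visit lab → queue [hall, study, studio, parlor, cellar, nursery, annex]
Visit hall; enqueue porch → queue [study, studio, parlor, cellar, nursery, annex, porch]
Visit study → queue [studio, parlor, cellar, nursery, annex, porch]
Visit studio → queue [parlor, cellar, nursery, annex, porch]
Visit parlor → queue [cellar, nursery, annex, porch]
Visit cellar → queue [nursery, annex, porch]
Visit nursery → queue [annex, porch]
Visit annex → queue [porch]
Visit porch → queue []

den, workshop, kitchen, gym, gallery, foyer, closet, chapel, office, lab, hall, study, studio, parlor, cellar, nursery, annex, porch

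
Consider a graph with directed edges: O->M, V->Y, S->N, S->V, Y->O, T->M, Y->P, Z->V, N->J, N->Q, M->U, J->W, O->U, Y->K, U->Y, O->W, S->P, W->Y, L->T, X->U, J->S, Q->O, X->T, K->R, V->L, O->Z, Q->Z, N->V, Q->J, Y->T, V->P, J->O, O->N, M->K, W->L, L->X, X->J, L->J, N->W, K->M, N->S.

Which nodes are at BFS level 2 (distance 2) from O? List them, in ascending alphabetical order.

Level 0: O
Level 1: M, N, U, W, Z
Level 2: J, K, L, Q, S, V, Y
Level 3: P, R, T, X

J, K, L, Q, S, V, Y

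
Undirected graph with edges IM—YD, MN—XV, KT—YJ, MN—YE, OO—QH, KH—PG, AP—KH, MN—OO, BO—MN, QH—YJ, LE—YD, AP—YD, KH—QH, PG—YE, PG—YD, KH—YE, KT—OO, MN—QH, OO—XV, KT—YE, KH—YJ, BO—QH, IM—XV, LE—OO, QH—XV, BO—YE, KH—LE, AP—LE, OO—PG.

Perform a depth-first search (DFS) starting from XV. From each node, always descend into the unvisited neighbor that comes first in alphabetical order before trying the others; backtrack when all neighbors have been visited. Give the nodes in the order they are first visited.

Visit XV
XV → IM
IM → YD
YD → AP
AP → KH
KH → LE
LE → OO
OO → KT
KT → YE
YE → BO
BO → MN
MN → QH
QH → YJ
YE → PG

XV, IM, YD, AP, KH, LE, OO, KT, YE, BO, MN, QH, YJ, PG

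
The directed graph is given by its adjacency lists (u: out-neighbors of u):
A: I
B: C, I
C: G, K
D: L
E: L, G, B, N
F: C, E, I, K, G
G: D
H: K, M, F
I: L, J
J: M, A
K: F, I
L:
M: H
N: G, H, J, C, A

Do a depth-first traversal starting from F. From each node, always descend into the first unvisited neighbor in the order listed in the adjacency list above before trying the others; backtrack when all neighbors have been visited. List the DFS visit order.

Visit F
F → C
C → G
G → D
D → L
C → K
K → I
I → J
J → M
M → H
J → A
F → E
E → B
E → N

F -> C -> G -> D -> L -> K -> I -> J -> M -> H -> A -> E -> B -> N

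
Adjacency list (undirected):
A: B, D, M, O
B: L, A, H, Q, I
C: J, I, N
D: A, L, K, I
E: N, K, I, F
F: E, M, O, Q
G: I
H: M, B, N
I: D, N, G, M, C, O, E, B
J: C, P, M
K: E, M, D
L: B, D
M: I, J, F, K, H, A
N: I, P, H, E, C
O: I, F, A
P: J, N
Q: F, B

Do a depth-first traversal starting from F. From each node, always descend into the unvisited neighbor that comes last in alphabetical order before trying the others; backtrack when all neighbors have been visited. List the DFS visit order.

F, Q, B, L, D, K, M, J, P, N, I, O, A, G, E, C, H

Visit F
F → Q
Q → B
B → L
L → D
D → K
K → M
M → J
J → P
P → N
N → I
I → O
O → A
I → G
I → E
I → C
N → H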